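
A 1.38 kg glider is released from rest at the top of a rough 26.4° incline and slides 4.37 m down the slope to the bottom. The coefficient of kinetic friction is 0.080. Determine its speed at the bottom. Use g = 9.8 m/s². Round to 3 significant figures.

v = 5.65 m/s

Energy: mgh = ½mv² + W_f, with h = L sinθ and W_f = μ_k (mg cosθ) L
mgh = mgL sinθ = (1.38)(9.8)(4.37)sin26.4° = 26.278 J
W_f = μ_k mg cosθ · L = (0.080)(1.38)(9.8)cos26.4°·4.37 = 4.235 J
½mv² = 26.278 − 4.235 = 22.043 J
v = √(2 × 22.043/1.38) = 5.652 m/s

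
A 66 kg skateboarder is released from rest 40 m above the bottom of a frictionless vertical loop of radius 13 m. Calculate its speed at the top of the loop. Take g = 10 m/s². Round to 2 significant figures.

v = 17 m/s

Energy conservation: mgh = ½mv_top² + mg(2r)
v_top² = 2g(h − 2r) = 2(10)(40 − 26.00) = 280.0
v_top = 16.73 m/s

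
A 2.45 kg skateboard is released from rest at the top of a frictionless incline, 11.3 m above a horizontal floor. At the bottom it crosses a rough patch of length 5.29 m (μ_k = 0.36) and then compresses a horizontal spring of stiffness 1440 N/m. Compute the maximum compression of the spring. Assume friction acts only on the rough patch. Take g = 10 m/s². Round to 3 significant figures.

x = 0.565 m

Initial energy: E₁ = mgh = (2.45)(10)(11.3) = 276.85 J
Friction removes W_f = μ_k mg d = (0.36)(2.45)(10)(5.29) = 46.66 J
Energy reaching the spring: E = 276.85 − 46.66 = 230.19 J
At max compression ½kx² = E ⇒ x = √(2E/k) = √(2 × 230.19/1440) = 0.5654 m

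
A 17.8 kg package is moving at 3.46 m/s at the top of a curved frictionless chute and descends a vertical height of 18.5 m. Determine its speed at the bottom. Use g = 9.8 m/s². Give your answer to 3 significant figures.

v = 19.4 m/s

By conservation of mechanical energy, ½mv₀² + mgh = ½mv²
v² = v₀² + 2gh = (3.46)² + 2(9.8)(18.5) = 374.57
v = √374.57 = 19.35 m/s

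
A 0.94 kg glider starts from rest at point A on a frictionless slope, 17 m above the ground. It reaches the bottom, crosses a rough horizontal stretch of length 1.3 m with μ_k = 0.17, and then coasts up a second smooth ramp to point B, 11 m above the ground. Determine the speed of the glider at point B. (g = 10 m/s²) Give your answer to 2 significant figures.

v = 11 m/s

Energy at A: mgh₁ = (0.94)(10)(17) = 159.80 J
Friction loss: W_f = μ_k mg d = 2.077 J
At B: ½mv² + mgh₂ = mgh₁ − W_f
½mv² = 159.80 − 2.077 − 103.40 = 54.323 J
v = √(2 × 54.323/0.94) = 10.75 m/s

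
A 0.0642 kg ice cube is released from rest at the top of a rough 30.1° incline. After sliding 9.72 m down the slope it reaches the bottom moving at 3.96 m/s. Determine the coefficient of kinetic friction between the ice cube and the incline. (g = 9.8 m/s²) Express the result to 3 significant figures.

μ_k = 0.485

Energy balance down the incline: mg L sinθ − ½mv² = μ_k (mg cosθ) L
mgL sinθ = 3.0670 J; ½mv² = 0.50338 J
W_f = 3.0670 − 0.50338 = 2.564 J
μ_k = W_f/(mg cosθ · L) = 2.564/(0.5443 × 9.72) = 0.4845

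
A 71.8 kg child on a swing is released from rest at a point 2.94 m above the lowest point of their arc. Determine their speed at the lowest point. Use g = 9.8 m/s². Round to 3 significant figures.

v = 7.59 m/s

Equating total energy at the two states: mgh = ½mv²
v = √(2gh) = √(2 × 9.8 × 2.94) = √57.624 = 7.591 m/s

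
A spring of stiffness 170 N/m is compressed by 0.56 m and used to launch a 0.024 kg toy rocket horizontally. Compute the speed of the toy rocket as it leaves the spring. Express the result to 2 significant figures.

v = 47 m/s

Conservation of energy: ½kx² = ½mv²
v = x√(k/m) = 0.56 × √(170/0.024) = 47.13 m/s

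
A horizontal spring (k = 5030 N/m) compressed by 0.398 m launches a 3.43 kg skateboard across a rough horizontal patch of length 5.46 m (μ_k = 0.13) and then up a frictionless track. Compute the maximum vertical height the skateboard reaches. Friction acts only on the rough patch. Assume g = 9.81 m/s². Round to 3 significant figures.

h = 11.1 m

Spring energy: E₀ = ½kx² = ½(5030)(0.398)² = 398.39 J
Friction: W_f = μ_k mg d = (0.13)(3.43)(9.81)(5.46) = 23.88 J
Energy at base of ramp: E = 398.39 − 23.88 = 374.50 J
At max height all remaining energy is PE: mgh = E ⇒ h = E/(mg) = 374.50/(3.43 × 9.81) = 11.13 m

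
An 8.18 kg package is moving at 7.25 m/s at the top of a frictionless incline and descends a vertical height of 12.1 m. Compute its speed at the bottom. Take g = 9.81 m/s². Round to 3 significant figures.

By conservation of mechanical energy, ½mv₀² + mgh = ½mv²
The mass cancels from both sides.
v² = v₀² + 2gh = (7.25)² + 2(9.81)(12.1) = 289.96
v = √289.96 = 17.03 m/s

v = 17.0 m/s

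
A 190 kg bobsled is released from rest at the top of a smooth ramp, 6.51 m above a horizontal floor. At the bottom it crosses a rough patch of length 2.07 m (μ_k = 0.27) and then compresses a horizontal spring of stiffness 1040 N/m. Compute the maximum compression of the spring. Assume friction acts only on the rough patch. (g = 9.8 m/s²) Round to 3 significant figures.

Initial energy: E₁ = mgh = (190)(9.8)(6.51) = 12122 J
Friction removes W_f = μ_k mg d = (0.27)(190)(9.8)(2.07) = 1041 J
Energy reaching the spring: E = 12122 − 1041 = 11081 J
At max compression ½kx² = E ⇒ x = √(2E/k) = √(2 × 11081/1040) = 4.616 m

x = 4.62 m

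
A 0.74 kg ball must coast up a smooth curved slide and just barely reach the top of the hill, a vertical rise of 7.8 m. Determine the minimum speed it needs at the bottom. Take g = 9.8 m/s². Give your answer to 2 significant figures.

At the top it is momentarily at rest, so all KE converts to PE: ½mv² = mgh
v = √(2gh) = √(2 × 9.8 × 7.8) = 12.36 m/s

v = 12 m/s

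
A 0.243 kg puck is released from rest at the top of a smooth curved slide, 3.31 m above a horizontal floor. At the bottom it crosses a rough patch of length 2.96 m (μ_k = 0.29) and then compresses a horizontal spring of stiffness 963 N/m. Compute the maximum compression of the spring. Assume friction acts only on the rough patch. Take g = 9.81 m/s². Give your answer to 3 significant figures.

x = 0.110 m

Initial energy: E₁ = mgh = (0.243)(9.81)(3.31) = 7.8905 J
Friction removes W_f = μ_k mg d = (0.29)(0.243)(9.81)(2.96) = 2.046 J
Energy reaching the spring: E = 7.8905 − 2.046 = 5.8442 J
At max compression ½kx² = E ⇒ x = √(2E/k) = √(2 × 5.8442/963) = 0.1102 m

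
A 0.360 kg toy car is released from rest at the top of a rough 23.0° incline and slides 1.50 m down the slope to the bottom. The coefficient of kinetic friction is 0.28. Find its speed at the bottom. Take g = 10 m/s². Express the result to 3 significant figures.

v = 2.00 m/s

Taking the bottom as reference, mgh = ½mv² + μ_k N L with h = L sinθ, N = mg cosθ:
mgh = mgL sinθ = (0.360)(10)(1.50)sin23.0° = 2.1099 J
W_f = μ_k mg cosθ · L = (0.28)(0.360)(10)cos23.0°·1.50 = 1.392 J
½mv² = 2.1099 − 1.392 = 0.71814 J
v = √(2 × 0.71814/0.360) = 1.997 m/s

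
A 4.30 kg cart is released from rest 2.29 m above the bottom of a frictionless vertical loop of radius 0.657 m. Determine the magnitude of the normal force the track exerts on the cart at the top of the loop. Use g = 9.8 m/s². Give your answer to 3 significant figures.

Energy from release to top (height 2r): mgh = ½mv_top² + mg(2r)
v_top² = 2g(h − 2r) = 2(9.8)(2.29 − 1.314) = 19.130 m²/s²
At the top, both N and weight point toward the centre: N + mg = mv_top²/r
N = m(v_top²/r − g) = 4.30(19.130/0.657 − 9.8) = 83.06 N

N = 83.1 N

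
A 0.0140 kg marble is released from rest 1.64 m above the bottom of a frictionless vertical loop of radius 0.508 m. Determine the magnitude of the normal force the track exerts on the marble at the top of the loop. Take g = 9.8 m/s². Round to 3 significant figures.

N = 0.200 N

Energy from release to top (height 2r): mgh = ½mv_top² + mg(2r)
v_top² = 2g(h − 2r) = 2(9.8)(1.64 − 1.016) = 12.230 m²/s²
At the top, both N and weight point toward the centre: N + mg = mv_top²/r
N = m(v_top²/r − g) = 0.0140(12.230/0.508 − 9.8) = 0.1999 N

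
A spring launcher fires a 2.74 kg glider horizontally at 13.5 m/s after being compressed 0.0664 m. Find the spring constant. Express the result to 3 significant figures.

Spring PE at full compression equals KE at release: ½kx² = ½mv²
k = mv²/x² = (2.74)(13.5)²/(0.0664)² = 113261 N/m

k = 113000 N/m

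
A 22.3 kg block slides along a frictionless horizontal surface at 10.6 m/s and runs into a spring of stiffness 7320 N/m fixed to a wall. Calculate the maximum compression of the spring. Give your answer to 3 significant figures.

At max compression the block is momentarily at rest: ½mv² = ½kx²
x = v√(m/k) = 10.6 × √(22.3/7320) = 0.5851 m

x = 0.585 m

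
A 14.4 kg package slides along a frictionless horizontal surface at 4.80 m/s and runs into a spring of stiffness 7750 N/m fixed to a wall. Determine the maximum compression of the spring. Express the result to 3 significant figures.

All KE is stored as spring PE at maximum compression: ½mv² = ½kx²
x = v√(m/k) = 4.80 × √(14.4/7750) = 0.2069 m

x = 0.207 m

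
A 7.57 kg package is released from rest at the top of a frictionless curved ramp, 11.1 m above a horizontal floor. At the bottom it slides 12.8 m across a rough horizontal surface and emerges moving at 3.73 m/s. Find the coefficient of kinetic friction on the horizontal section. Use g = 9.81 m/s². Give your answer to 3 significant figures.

μ_k = 0.812

Applying the work–energy principle:
mgh = ½mv² + μ_k m g d
mgh = 824.30 J; ½mv² = 52.660 J
W_f = 824.30 − 52.660 = 771.6 J
μ_k = W_f/(mg·d) = 771.6/(74.26 × 12.8) = 0.8118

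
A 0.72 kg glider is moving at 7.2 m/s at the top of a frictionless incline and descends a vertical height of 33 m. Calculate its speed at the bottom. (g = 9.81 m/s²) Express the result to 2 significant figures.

v = 26 m/s

Mechanical energy is conserved (no friction): ½mv₀² + mgh = ½mv²
v² = v₀² + 2gh = (7.2)² + 2(9.81)(33) = 699.30
v = √699.30 = 26.44 m/s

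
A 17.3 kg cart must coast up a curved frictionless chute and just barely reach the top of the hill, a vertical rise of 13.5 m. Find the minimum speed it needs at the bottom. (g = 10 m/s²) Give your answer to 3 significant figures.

v = 16.4 m/s

At the top it is momentarily at rest, so all KE converts to PE: ½mv² = mgh
v = √(2gh) = √(2 × 10 × 13.5) = 16.43 m/s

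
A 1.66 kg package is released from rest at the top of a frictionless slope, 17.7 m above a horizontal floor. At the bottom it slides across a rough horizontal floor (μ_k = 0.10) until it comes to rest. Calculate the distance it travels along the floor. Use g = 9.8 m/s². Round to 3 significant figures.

d = 177 m

Applying the work–energy principle:
At rest all PE has been dissipated by friction: mgh = μ_k m g d
d = h/μ_k = 17.7/0.10 = 177.0 m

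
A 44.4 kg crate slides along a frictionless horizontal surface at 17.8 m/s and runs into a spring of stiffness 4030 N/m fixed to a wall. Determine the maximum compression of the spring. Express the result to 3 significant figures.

x = 1.87 m

At max compression the crate is momentarily at rest: ½mv² = ½kx²
x = v√(m/k) = 17.8 × √(44.4/4030) = 1.868 m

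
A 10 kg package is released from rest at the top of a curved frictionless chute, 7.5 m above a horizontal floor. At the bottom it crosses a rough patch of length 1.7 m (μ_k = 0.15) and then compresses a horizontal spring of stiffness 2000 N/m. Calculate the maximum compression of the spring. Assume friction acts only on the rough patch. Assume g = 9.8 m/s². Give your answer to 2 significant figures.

Initial energy: E₁ = mgh = (10)(9.8)(7.5) = 735.00 J
Friction removes W_f = μ_k mg d = (0.15)(10)(9.8)(1.7) = 24.99 J
Energy reaching the spring: E = 735.00 − 24.99 = 710.01 J
At max compression ½kx² = E ⇒ x = √(2E/k) = √(2 × 710.01/2000) = 0.8426 m

x = 0.84 m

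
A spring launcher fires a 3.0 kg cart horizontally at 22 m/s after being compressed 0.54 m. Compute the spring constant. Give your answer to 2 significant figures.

k = 5000 N/m

½kx² = ½mv²
k = mv²/x² = (3.0)(22)²/(0.54)² = 4979 N/m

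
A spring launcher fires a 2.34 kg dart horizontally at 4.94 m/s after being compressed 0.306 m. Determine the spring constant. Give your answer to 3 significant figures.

Energy stored in the spring equals the launch KE: ½kx² = ½mv²
k = mv²/x² = (2.34)(4.94)²/(0.306)² = 609.9 N/m

k = 610 N/m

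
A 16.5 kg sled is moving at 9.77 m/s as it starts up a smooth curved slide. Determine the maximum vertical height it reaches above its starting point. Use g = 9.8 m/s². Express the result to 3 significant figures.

By energy conservation, ½mv² = mgh
h = v²/(2g) = 9.77²/(2 × 9.8) = 4.870 m

h = 4.87 m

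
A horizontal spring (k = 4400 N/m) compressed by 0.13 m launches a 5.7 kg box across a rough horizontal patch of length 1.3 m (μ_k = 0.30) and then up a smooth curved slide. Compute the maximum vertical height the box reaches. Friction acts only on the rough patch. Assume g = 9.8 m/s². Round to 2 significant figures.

h = 0.28 m

Spring energy: E₀ = ½kx² = ½(4400)(0.13)² = 37.180 J
Friction: W_f = μ_k mg d = (0.30)(5.7)(9.8)(1.3) = 21.79 J
Energy at base of ramp: E = 37.180 − 21.79 = 15.395 J
At max height all remaining energy is PE: mgh = E ⇒ h = E/(mg) = 15.395/(5.7 × 9.8) = 0.2756 m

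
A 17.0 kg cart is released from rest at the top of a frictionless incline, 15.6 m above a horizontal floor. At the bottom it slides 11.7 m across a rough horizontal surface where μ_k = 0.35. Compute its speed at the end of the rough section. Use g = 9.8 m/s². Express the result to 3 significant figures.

v = 15.0 m/s

Energy bookkeeping (friction removes W_f = μ_k N d):
mgh = ½mv² + μ_k m g d
W_f = μ_k mg d = (0.35)(17.0)(9.8)(11.7) = 682.2 J
½mv² = mgh − W_f = 2599.0 − 682.2 = 1916.7 J
v = √(2 × 1916.7/17.0) = 15.02 m/s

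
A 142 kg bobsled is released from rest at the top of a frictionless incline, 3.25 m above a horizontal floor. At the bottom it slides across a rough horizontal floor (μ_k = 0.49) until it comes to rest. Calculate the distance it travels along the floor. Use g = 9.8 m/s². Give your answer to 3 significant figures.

Applying the work–energy principle:
At rest all PE has been dissipated by friction: mgh = μ_k m g d
d = h/μ_k = 3.25/0.49 = 6.633 m

d = 6.63 m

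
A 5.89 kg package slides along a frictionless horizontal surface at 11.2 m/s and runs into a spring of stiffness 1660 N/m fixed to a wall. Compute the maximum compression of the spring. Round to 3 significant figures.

x = 0.667 m

All KE is stored as spring PE at maximum compression: ½mv² = ½kx²
x = v√(m/k) = 11.2 × √(5.89/1660) = 0.6671 m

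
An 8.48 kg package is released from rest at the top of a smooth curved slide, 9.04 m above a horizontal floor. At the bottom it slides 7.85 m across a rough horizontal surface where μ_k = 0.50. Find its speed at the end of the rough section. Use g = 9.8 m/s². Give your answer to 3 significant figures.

Applying the work–energy principle:
mgh = ½mv² + μ_k m g d
W_f = μ_k mg d = (0.50)(8.48)(9.8)(7.85) = 326.2 J
½mv² = mgh − W_f = 751.26 − 326.2 = 425.08 J
v = √(2 × 425.08/8.48) = 10.01 m/s

v = 10.0 m/s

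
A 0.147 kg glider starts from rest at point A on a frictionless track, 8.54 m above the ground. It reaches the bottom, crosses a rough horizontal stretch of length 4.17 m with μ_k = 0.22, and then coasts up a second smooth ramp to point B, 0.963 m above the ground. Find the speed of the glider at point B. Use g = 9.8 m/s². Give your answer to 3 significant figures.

v = 11.4 m/s

Energy at A: mgh₁ = (0.147)(9.8)(8.54) = 12.303 J
Friction loss: W_f = μ_k mg d = 1.322 J
At B: ½mv² + mgh₂ = mgh₁ − W_f
½mv² = 12.303 − 1.322 − 1.3873 = 9.5938 J
v = √(2 × 9.5938/0.147) = 11.42 m/s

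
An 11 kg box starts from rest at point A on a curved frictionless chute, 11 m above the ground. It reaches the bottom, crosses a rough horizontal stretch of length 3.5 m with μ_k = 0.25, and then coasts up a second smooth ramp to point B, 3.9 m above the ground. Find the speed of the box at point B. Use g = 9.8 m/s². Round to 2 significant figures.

v = 11 m/s

Energy at A: mgh₁ = (11)(9.8)(11) = 1185.8 J
Friction loss: W_f = μ_k mg d = 94.33 J
At B: ½mv² + mgh₂ = mgh₁ − W_f
½mv² = 1185.8 − 94.33 − 420.42 = 671.05 J
v = √(2 × 671.05/11) = 11.05 m/s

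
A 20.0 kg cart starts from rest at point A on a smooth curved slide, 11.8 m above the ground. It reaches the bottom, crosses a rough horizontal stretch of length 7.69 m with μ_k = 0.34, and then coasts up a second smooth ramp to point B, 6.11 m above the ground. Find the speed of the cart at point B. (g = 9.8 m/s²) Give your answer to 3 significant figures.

v = 7.76 m/s

Energy at A: mgh₁ = (20.0)(9.8)(11.8) = 2312.8 J
Friction loss: W_f = μ_k mg d = 512.5 J
At B: ½mv² + mgh₂ = mgh₁ − W_f
½mv² = 2312.8 − 512.5 − 1197.6 = 602.78 J
v = √(2 × 602.78/20.0) = 7.764 m/s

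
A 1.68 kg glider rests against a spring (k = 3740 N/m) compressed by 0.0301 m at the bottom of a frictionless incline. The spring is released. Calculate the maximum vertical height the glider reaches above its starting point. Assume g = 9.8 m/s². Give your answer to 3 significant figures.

h = 0.103 m

Energy conservation from release to the highest point: ½kx² = mgh
h = kx²/(2mg) = (3740)(0.0301)²/(2 × 1.68 × 9.8) = 0.1029 m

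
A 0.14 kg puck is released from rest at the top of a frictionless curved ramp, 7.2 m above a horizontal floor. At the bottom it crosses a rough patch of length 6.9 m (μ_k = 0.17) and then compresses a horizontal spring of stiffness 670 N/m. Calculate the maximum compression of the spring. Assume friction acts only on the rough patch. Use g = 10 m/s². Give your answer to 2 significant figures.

Initial energy: E₁ = mgh = (0.14)(10)(7.2) = 10.080 J
Friction removes W_f = μ_k mg d = (0.17)(0.14)(10)(6.9) = 1.642 J
Energy reaching the spring: E = 10.080 − 1.642 = 8.4378 J
At max compression ½kx² = E ⇒ x = √(2E/k) = √(2 × 8.4378/670) = 0.1587 m

x = 0.16 m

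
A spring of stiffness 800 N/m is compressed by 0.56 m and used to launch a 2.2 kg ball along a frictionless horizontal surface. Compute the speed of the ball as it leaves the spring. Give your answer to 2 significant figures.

v = 11 m/s

The ball leaves the spring when the spring is at natural length, so ½kx² = ½mv²
v = x√(k/m) = 0.56 × √(800/2.2) = 10.68 m/s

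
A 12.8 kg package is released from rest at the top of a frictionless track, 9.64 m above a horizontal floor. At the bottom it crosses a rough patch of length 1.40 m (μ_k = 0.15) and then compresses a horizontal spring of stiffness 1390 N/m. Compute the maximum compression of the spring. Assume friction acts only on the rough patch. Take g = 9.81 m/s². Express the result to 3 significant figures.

x = 1.31 m

Initial energy: E₁ = mgh = (12.8)(9.81)(9.64) = 1210.5 J
Friction removes W_f = μ_k mg d = (0.15)(12.8)(9.81)(1.40) = 26.37 J
Energy reaching the spring: E = 1210.5 − 26.37 = 1184.1 J
At max compression ½kx² = E ⇒ x = √(2E/k) = √(2 × 1184.1/1390) = 1.305 m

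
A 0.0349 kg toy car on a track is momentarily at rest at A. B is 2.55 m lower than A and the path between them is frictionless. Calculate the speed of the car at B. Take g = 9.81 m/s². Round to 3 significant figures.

Mechanical energy is conserved (no friction): mgh = ½mv²
The mass cancels from both sides.
v = √(2gh) = √(2 × 9.81 × 2.55) = √50.031 = 7.073 m/s

v = 7.07 m/s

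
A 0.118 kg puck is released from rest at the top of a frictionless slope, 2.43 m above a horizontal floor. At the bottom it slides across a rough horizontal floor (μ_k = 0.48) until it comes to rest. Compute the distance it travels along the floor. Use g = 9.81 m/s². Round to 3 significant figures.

d = 5.06 m

Energy at the top = energy at the end + work done against friction:
At rest all PE has been dissipated by friction: mgh = μ_k m g d
d = h/μ_k = 2.43/0.48 = 5.063 m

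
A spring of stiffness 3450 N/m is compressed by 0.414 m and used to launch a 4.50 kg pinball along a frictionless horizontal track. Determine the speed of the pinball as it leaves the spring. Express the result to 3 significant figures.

v = 11.5 m/s

Conservation of energy: ½kx² = ½mv²
v = x√(k/m) = 0.414 × √(3450/4.50) = 11.46 m/s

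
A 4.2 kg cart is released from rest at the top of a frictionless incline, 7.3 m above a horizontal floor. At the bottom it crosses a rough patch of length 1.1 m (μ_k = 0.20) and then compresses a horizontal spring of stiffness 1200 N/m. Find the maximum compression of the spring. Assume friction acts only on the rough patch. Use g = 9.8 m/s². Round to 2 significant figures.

x = 0.70 m

Initial energy: E₁ = mgh = (4.2)(9.8)(7.3) = 300.47 J
Friction removes W_f = μ_k mg d = (0.20)(4.2)(9.8)(1.1) = 9.055 J
Energy reaching the spring: E = 300.47 − 9.055 = 291.41 J
At max compression ½kx² = E ⇒ x = √(2E/k) = √(2 × 291.41/1200) = 0.6969 m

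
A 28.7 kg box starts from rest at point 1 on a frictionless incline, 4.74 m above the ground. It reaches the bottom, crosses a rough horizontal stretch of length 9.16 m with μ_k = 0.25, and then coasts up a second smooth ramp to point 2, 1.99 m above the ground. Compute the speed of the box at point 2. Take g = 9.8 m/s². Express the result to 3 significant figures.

Energy at 1: mgh₁ = (28.7)(9.8)(4.74) = 1333.2 J
Friction loss: W_f = μ_k mg d = 644.1 J
At 2: ½mv² + mgh₂ = mgh₁ − W_f
½mv² = 1333.2 − 644.1 − 559.71 = 129.38 J
v = √(2 × 129.38/28.7) = 3.003 m/s

v = 3.00 m/s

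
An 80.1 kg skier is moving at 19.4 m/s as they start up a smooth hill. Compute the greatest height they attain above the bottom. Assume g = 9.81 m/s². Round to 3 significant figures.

h = 19.2 m

By energy conservation, ½mv² = mgh
h = v²/(2g) = 19.4²/(2 × 9.81) = 19.18 m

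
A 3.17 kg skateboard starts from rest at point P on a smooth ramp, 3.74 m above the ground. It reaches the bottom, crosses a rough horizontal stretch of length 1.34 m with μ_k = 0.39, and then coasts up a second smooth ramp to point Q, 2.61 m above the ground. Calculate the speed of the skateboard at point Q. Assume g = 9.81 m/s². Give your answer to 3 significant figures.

v = 3.45 m/s

Energy at P: mgh₁ = (3.17)(9.81)(3.74) = 116.31 J
Friction loss: W_f = μ_k mg d = 16.25 J
At Q: ½mv² + mgh₂ = mgh₁ − W_f
½mv² = 116.31 − 16.25 − 81.165 = 18.889 J
v = √(2 × 18.889/3.17) = 3.452 m/s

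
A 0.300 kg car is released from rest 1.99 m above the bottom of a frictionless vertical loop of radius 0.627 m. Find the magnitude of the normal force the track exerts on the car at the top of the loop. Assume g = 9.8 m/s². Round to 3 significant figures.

N = 3.96 N

Energy from release to top (height 2r): mgh = ½mv_top² + mg(2r)
v_top² = 2g(h − 2r) = 2(9.8)(1.99 − 1.254) = 14.426 m²/s²
At the top, both N and weight point toward the centre: N + mg = mv_top²/r
N = m(v_top²/r − g) = 0.300(14.426/0.627 − 9.8) = 3.962 N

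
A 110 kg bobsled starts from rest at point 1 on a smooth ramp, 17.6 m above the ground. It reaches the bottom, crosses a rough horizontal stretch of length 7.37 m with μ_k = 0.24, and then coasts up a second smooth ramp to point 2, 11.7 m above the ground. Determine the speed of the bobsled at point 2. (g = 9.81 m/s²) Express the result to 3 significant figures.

v = 9.00 m/s

Energy at 1: mgh₁ = (110)(9.81)(17.6) = 18992 J
Friction loss: W_f = μ_k mg d = 1909 J
At 2: ½mv² + mgh₂ = mgh₁ − W_f
½mv² = 18992 − 1909 − 12625 = 4458.0 J
v = √(2 × 4458.0/110) = 9.003 m/s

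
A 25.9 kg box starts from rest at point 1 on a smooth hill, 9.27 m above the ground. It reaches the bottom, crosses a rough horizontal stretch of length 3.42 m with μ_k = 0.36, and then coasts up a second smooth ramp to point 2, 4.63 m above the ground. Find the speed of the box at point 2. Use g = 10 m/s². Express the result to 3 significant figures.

v = 8.26 m/s

Energy at 1: mgh₁ = (25.9)(10)(9.27) = 2400.9 J
Friction loss: W_f = μ_k mg d = 318.9 J
At 2: ½mv² + mgh₂ = mgh₁ − W_f
½mv² = 2400.9 − 318.9 − 1199.2 = 882.88 J
v = √(2 × 882.88/25.9) = 8.257 m/s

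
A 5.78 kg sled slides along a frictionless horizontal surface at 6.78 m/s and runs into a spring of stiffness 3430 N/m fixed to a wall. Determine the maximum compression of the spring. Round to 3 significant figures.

At max compression the sled is momentarily at rest: ½mv² = ½kx²
x = v√(m/k) = 6.78 × √(5.78/3430) = 0.2783 m

x = 0.278 m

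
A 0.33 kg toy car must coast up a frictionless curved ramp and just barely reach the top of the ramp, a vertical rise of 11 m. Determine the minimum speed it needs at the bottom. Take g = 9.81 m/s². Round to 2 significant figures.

At the top it is momentarily at rest, so all KE converts to PE: ½mv² = mgh
v = √(2gh) = √(2 × 9.81 × 11) = 14.69 m/s

v = 15 m/s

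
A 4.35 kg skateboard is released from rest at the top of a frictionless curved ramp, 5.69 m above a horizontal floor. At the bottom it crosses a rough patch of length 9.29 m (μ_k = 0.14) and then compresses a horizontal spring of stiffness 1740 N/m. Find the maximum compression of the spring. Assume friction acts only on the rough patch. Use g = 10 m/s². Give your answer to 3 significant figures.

Initial energy: E₁ = mgh = (4.35)(10)(5.69) = 247.52 J
Friction removes W_f = μ_k mg d = (0.14)(4.35)(10)(9.29) = 56.58 J
Energy reaching the spring: E = 247.52 − 56.58 = 190.94 J
At max compression ½kx² = E ⇒ x = √(2E/k) = √(2 × 190.94/1740) = 0.4685 m

x = 0.468 m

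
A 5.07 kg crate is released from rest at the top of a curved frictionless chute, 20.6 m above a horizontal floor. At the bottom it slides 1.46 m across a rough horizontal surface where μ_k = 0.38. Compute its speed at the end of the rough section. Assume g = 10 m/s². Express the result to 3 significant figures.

v = 20.0 m/s

Applying the work–energy principle:
mgh = ½mv² + μ_k m g d
W_f = μ_k mg d = (0.38)(5.07)(10)(1.46) = 28.13 J
½mv² = mgh − W_f = 1044.4 − 28.13 = 1016.3 J
v = √(2 × 1016.3/5.07) = 20.02 m/s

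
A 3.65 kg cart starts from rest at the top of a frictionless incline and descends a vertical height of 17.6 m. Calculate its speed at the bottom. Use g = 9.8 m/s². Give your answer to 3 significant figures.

Energy conservation between the two points: mgh = ½mv²
The mass cancels from both sides.
v = √(2gh) = √(2 × 9.8 × 17.6) = √344.96 = 18.57 m/s

v = 18.6 m/s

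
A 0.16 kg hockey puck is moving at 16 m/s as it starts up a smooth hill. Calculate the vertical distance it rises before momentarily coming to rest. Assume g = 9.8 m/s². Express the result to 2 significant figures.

By energy conservation, ½mv² = mgh
h = v²/(2g) = 16²/(2 × 9.8) = 13.06 m

h = 13 m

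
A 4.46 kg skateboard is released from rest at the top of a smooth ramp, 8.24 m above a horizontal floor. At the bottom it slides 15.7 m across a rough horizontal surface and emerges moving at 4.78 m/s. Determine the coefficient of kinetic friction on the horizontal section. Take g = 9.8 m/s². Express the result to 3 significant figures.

Applying the work–energy principle:
mgh = ½mv² + μ_k m g d
mgh = 360.15 J; ½mv² = 50.952 J
W_f = 360.15 − 50.952 = 309.2 J
μ_k = W_f/(mg·d) = 309.2/(43.71 × 15.7) = 0.4506

μ_k = 0.451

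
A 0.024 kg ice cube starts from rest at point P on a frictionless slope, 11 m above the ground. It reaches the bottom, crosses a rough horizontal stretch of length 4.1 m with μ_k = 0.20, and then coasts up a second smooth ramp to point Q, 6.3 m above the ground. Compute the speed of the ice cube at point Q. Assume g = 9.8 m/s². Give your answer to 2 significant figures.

v = 8.7 m/s

Energy at P: mgh₁ = (0.024)(9.8)(11) = 2.5872 J
Friction loss: W_f = μ_k mg d = 0.1929 J
At Q: ½mv² + mgh₂ = mgh₁ − W_f
½mv² = 2.5872 − 0.1929 − 1.4818 = 0.91258 J
v = √(2 × 0.91258/0.024) = 8.721 m/s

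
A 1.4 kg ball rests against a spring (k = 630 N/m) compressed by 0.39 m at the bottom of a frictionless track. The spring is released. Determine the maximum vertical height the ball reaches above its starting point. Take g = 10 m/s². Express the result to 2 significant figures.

h = 3.4 m

All spring PE becomes gravitational PE at the highest point: ½kx² = mgh
h = kx²/(2mg) = (630)(0.39)²/(2 × 1.4 × 10) = 3.422 m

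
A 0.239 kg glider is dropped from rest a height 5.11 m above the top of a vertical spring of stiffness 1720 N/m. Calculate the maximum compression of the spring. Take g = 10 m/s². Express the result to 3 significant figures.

Take the reference level at the top of the uncompressed spring. At max compression the glider has fallen H + x and is momentarily at rest:
mg(H + x) = ½kx²
½(1720)x² − (0.239)(10)x − (0.239)(10)(5.11) = 0
860.0x² − 2.390x − 12.21 = 0
x = [2.390 + √(5.712 + 42012)]/(2 × 860.0) = 0.1206 m

x = 0.121 m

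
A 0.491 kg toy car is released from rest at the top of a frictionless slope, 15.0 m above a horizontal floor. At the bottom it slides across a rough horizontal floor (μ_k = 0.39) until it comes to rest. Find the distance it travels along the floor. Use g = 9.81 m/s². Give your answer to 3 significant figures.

d = 38.5 m

Energy at the top = energy at the end + work done against friction:
At rest all PE has been dissipated by friction: mgh = μ_k m g d
d = h/μ_k = 15.0/0.39 = 38.46 m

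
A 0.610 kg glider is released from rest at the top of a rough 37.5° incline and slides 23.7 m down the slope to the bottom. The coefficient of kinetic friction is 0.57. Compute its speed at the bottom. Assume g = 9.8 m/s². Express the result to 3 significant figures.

Work–energy: mg(L sinθ) − μ_k(mg cosθ)L = ½mv²
mgh = mgL sinθ = (0.610)(9.8)(23.7)sin37.5° = 86.248 J
W_f = μ_k mg cosθ · L = (0.57)(0.610)(9.8)cos37.5°·23.7 = 64.07 J
½mv² = 86.248 − 64.07 = 22.180 J
v = √(2 × 22.180/0.610) = 8.528 m/s

v = 8.53 m/s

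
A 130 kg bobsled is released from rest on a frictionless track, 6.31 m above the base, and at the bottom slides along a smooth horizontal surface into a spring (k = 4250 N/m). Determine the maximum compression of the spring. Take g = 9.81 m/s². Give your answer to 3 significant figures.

x = 1.95 m

Energy conservation (no friction) from release to max compression: mgh = ½kx²
x = √(2mgh/k) = √(2 × 130 × 9.81 × 6.31 / 4250) = 1.946 m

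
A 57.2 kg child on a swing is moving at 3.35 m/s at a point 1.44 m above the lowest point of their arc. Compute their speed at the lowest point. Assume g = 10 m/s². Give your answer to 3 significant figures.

Energy conservation between the two points: ½mv₀² + mgh = ½mv²
The mass cancels from both sides.
v² = v₀² + 2gh = (3.35)² + 2(10)(1.44) = 40.022
v = √40.022 = 6.326 m/s

v = 6.33 m/s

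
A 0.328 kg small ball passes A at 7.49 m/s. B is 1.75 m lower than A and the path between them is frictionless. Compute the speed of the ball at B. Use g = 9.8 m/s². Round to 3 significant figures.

Mechanical energy is conserved (no friction): ½mv₀² + mgh = ½mv²
The mass cancels from both sides.
v² = v₀² + 2gh = (7.49)² + 2(9.8)(1.75) = 90.400
v = √90.400 = 9.508 m/s

v = 9.51 m/s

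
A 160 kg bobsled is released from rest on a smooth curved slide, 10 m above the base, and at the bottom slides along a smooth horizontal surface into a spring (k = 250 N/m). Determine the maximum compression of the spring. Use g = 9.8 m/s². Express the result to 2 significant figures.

x = 11 m

At max compression the bobsled is momentarily at rest: mgh = ½kx²
x = √(2mgh/k) = √(2 × 160 × 9.8 × 10 / 250) = 11.20 m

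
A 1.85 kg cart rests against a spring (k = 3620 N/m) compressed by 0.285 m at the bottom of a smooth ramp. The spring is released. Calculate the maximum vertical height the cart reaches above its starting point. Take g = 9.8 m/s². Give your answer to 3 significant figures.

Energy conservation from release to the highest point: ½kx² = mgh
h = kx²/(2mg) = (3620)(0.285)²/(2 × 1.85 × 9.8) = 8.109 m

h = 8.11 m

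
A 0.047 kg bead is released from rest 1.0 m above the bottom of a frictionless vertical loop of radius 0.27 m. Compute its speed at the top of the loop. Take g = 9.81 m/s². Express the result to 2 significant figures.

Energy conservation: mgh = ½mv_top² + mg(2r)
v_top² = 2g(h − 2r) = 2(9.81)(1.0 − 0.5400) = 9.025
v_top = 3.004 m/s

v = 3.0 m/s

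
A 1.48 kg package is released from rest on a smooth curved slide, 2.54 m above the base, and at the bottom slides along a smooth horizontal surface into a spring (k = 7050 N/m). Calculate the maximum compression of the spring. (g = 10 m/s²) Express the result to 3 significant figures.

x = 0.103 m

Gravitational PE at the top equals spring PE at max compression: mgh = ½kx²
x = √(2mgh/k) = √(2 × 1.48 × 10 × 2.54 / 7050) = 0.1033 m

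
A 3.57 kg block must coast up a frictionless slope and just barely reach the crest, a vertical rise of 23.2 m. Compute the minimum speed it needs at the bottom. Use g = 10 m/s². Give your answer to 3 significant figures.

v = 21.5 m/s

At the top it is momentarily at rest, so all KE converts to PE: ½mv² = mgh
v = √(2gh) = √(2 × 10 × 23.2) = 21.54 m/s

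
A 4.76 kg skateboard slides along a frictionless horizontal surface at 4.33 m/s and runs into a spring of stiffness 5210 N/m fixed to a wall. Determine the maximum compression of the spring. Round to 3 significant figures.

x = 0.131 m

At max compression the skateboard is momentarily at rest: ½mv² = ½kx²
x = v√(m/k) = 4.33 × √(4.76/5210) = 0.1309 m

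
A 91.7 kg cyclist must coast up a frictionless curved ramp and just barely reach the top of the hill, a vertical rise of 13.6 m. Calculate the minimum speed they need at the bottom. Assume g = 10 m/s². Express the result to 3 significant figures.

v = 16.5 m/s

At the top they are momentarily at rest, so all KE converts to PE: ½mv² = mgh
v = √(2gh) = √(2 × 10 × 13.6) = 16.49 m/s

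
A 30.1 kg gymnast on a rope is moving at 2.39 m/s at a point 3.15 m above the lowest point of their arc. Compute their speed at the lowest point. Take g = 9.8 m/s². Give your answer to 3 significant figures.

v = 8.21 m/s

By conservation of mechanical energy, ½mv₀² + mgh = ½mv²
The mass cancels from both sides.
v² = v₀² + 2gh = (2.39)² + 2(9.8)(3.15) = 67.452
v = √67.452 = 8.213 m/s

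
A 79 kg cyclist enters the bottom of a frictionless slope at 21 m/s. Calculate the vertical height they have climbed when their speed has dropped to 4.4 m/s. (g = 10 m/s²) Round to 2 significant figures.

Conservation of energy: ½mv₁² = ½mv₂² + mgh
h = (v₁² − v₂²)/(2g) = (21² − 4.4²)/(2 × 10) = 21.08 m

h = 21 m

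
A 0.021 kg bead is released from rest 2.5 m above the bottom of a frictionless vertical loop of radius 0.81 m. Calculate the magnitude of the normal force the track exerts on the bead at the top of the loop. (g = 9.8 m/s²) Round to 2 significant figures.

N = 0.24 N

Energy from release to top (height 2r): mgh = ½mv_top² + mg(2r)
v_top² = 2g(h − 2r) = 2(9.8)(2.5 − 1.620) = 17.248 m²/s²
At the top, both N and weight point toward the centre: N + mg = mv_top²/r
N = m(v_top²/r − g) = 0.021(17.248/0.81 − 9.8) = 0.2414 N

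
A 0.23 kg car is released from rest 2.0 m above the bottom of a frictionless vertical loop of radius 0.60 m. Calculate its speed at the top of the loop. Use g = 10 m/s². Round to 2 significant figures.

Energy conservation: mgh = ½mv_top² + mg(2r)
v_top² = 2g(h − 2r) = 2(10)(2.0 − 1.200) = 16.00
v_top = 4.000 m/s

v = 4.0 m/s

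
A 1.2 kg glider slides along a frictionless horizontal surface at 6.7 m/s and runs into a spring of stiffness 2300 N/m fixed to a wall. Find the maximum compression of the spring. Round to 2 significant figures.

At max compression the glider is momentarily at rest: ½mv² = ½kx²
x = v√(m/k) = 6.7 × √(1.2/2300) = 0.1530 m

x = 0.15 m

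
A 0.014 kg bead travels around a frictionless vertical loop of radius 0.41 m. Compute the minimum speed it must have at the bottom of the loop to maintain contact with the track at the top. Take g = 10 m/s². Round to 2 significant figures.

At the top: mg = mv_top²/r ⇒ v_top² = gr = 4.100 m²/s²
Energy from bottom to top (height 2r): ½mv_bot² = ½mv_top² + mg(2r)
v_bot² = gr + 4gr = 5gr = 20.50
v_bot = √(5gr) = 4.528 m/s

v = 4.5 m/s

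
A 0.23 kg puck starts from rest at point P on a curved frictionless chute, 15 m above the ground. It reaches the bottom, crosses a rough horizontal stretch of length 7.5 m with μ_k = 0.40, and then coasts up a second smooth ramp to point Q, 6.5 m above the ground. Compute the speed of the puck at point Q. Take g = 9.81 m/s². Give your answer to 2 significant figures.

v = 10 m/s

Energy at P: mgh₁ = (0.23)(9.81)(15) = 33.845 J
Friction loss: W_f = μ_k mg d = 6.769 J
At Q: ½mv² + mgh₂ = mgh₁ − W_f
½mv² = 33.845 − 6.769 − 14.666 = 12.410 J
v = √(2 × 12.410/0.23) = 10.39 m/s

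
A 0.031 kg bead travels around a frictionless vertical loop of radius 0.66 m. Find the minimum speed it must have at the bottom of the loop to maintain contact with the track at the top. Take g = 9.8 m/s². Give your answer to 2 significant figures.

At the top: mg = mv_top²/r ⇒ v_top² = gr = 6.468 m²/s²
Energy from bottom to top (height 2r): ½mv_bot² = ½mv_top² + mg(2r)
v_bot² = gr + 4gr = 5gr = 32.34
v_bot = √(5gr) = 5.687 m/s

v = 5.7 m/s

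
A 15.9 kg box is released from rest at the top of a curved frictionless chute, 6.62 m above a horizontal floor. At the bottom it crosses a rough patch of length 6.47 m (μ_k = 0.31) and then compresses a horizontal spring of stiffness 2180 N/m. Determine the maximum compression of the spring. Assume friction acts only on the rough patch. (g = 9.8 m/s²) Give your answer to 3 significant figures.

Initial energy: E₁ = mgh = (15.9)(9.8)(6.62) = 1031.5 J
Friction removes W_f = μ_k mg d = (0.31)(15.9)(9.8)(6.47) = 312.5 J
Energy reaching the spring: E = 1031.5 − 312.5 = 719.00 J
At max compression ½kx² = E ⇒ x = √(2E/k) = √(2 × 719.00/2180) = 0.8122 m

x = 0.812 m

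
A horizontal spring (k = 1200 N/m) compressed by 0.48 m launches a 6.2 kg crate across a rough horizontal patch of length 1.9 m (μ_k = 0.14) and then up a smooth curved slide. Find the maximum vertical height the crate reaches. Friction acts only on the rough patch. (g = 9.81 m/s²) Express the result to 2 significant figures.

Spring energy: E₀ = ½kx² = ½(1200)(0.48)² = 138.24 J
Friction: W_f = μ_k mg d = (0.14)(6.2)(9.81)(1.9) = 16.18 J
Energy at base of ramp: E = 138.24 − 16.18 = 122.06 J
At max height all remaining energy is PE: mgh = E ⇒ h = E/(mg) = 122.06/(6.2 × 9.81) = 2.007 m

h = 2.0 m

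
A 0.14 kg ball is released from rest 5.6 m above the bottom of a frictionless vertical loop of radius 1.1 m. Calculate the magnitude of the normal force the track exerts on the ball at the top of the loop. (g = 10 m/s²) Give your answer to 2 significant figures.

N = 7.3 N

Energy from release to top (height 2r): mgh = ½mv_top² + mg(2r)
v_top² = 2g(h − 2r) = 2(10)(5.6 − 2.200) = 68.000 m²/s²
At the top, both N and weight point toward the centre: N + mg = mv_top²/r
N = m(v_top²/r − g) = 0.14(68.000/1.1 − 10) = 7.255 N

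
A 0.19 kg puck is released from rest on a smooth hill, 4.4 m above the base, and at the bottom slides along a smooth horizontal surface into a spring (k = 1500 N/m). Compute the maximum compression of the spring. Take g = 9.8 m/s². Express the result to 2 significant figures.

x = 0.10 m

Energy conservation (no friction) from release to max compression: mgh = ½kx²
x = √(2mgh/k) = √(2 × 0.19 × 9.8 × 4.4 / 1500) = 0.1045 m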